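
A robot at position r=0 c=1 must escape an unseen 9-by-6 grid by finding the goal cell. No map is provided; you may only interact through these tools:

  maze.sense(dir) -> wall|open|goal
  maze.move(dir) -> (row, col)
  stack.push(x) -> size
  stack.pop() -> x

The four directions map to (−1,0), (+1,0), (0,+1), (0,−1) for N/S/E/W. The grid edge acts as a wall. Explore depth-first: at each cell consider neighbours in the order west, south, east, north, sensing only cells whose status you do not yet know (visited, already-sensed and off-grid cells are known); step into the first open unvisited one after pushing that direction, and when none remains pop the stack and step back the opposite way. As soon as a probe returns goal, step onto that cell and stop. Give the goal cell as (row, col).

Using maze.sense passing dir='west', — result: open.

Calling stack.push passing x='west', : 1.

Now I run maze.move passing dir='west', — result: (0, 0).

I call maze.sense passing dir='south', and see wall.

Using stack.pop, giving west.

I invoke maze.move passing dir='east', and get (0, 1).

I try maze.sense passing dir='south', which returns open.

I try stack.push passing x='south', and get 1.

Then maze.move passing dir='south', : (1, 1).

I invoke maze.sense passing dir='south', and see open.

Calling stack.push passing x='south', and get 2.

Using maze.move passing dir='south', yielding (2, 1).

I use maze.sense passing dir='west', and see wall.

I use maze.sense passing dir='south', : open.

Invoking stack.push passing x='south', and get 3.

I use maze.move passing dir='south', yielding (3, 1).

Calling maze.sense passing dir='west', and get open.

Next I call stack.push passing x='west', and observe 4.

Calling maze.move passing dir='west', — result: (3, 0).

Calling maze.sense passing dir='south', and get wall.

Using stack.pop(), and get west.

I try maze.move passing dir='east', — result: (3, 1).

Next I call maze.sense passing dir='south', and get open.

I invoke stack.push passing x='south', and observe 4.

I try maze.move passing dir='south', and see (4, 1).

Now I run maze.sense passing dir='south', yielding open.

I use stack.push passing x='south', — result: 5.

Using maze.move passing dir='south', which returns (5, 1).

I use maze.sense passing dir='west', — result: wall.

Invoking maze.sense passing dir='south', which returns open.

I use stack.push passing x='south', and get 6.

I run maze.move passing dir='south', → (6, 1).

Now I run maze.sense passing dir='west', yielding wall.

I use maze.sense passing dir='south', : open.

Using stack.push passing x='south', : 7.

Calling maze.move passing dir='south', which returns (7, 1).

Using maze.sense passing dir='west', → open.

Invoking stack.push passing x='west', and observe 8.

Invoking maze.move passing dir='west', which returns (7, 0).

I try maze.sense passing dir='south', yielding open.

I run stack.push passing x='south', and get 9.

I call maze.move passing dir='south', and get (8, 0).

I try maze.sense passing dir='east', giving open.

I invoke stack.push passing x='east', : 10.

Then maze.move passing dir='east', which returns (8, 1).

I call maze.sense passing dir='east', and get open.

Using stack.push passing x='east', giving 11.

I try maze.move passing dir='east', yielding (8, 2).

I invoke maze.sense passing dir='east', and see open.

Next I call stack.push passing x='east', yielding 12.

I call maze.move passing dir='east', and observe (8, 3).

Invoking maze.sense passing dir='east', → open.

I invoke stack.push passing x='east', yielding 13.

Then maze.move passing dir='east', → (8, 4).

Invoking maze.sense passing dir='east', and get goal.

Then maze.move passing dir='east', giving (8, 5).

Answer: (8, 5)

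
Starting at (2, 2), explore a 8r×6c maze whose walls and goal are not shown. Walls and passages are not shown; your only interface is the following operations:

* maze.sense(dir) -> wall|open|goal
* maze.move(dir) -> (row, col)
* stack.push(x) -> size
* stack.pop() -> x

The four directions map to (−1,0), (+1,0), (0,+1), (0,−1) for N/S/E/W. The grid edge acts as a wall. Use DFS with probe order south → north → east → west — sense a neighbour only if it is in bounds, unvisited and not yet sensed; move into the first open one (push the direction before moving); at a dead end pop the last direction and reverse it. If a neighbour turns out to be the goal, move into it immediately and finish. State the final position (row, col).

-- 1. sense(dir: south) == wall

-- 2. sense(dir: north) == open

-- 3. push(x: north) == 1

-- 4. move(dir: north) == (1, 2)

-- 5. sense(dir: north) == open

-- 6. push(x: north) == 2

-- 7. move(dir: north) == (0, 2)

-- 8. sense(dir: east) == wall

-- 9. sense(dir: west) == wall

-- 10. pop() == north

-- 11. move(dir: south) == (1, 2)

-- 12. sense(dir: east) == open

-- 13. push(x: east) == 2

-- 14. move(dir: east) == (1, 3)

-- 15. sense(dir: south) == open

-- 16. push(x: south) == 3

-- 17. move(dir: south) == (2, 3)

-- 18. sense(dir: south) == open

-- 19. push(x: south) == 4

-- 20. move(dir: south) == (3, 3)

-- 21. sense(dir: south) == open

-- 22. push(x: south) == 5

-- 23. move(dir: south) == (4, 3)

-- 24. sense(dir: south) == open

-- 25. push(x: south) == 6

-- 26. move(dir: south) == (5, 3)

-- 27. sense(dir: south) == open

-- 28. push(x: south) == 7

-- 29. move(dir: south) == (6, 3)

-- 30. sense(dir: south) == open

-- 31. push(x: south) == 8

-- 32. move(dir: south) == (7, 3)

-- 33. sense(dir: east) == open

-- 34. push(x: east) == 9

-- 35. move(dir: east) == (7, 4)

-- 36. sense(dir: north) == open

-- 37. push(x: north) == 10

-- 38. move(dir: north) == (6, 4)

-- 39. sense(dir: north) == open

-- 40. push(x: north) == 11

-- 41. move(dir: north) == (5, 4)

-- 42. sense(dir: north) == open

-- 43. push(x: north) == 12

-- 44. move(dir: north) == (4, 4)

-- 45. sense(dir: north) == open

-- 46. push(x: north) == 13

-- 47. move(dir: north) == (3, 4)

-- 48. sense(dir: north) == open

-- 49. push(x: north) == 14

-- 50. move(dir: north) == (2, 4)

-- 51. sense(dir: north) == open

-- 52. push(x: north) == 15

-- 53. move(dir: north) == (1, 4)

-- 54. sense(dir: north) == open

-- 55. push(x: north) == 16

-- 56. move(dir: north) == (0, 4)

-- 57. sense(dir: east) == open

-- 58. push(x: east) == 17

-- 59. move(dir: east) == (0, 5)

-- 60. sense(dir: south) == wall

-- 61. pop() == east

-- 62. move(dir: west) == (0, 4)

-- 63. pop() == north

-- 64. move(dir: south) == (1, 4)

-- 65. pop() == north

-- 66. move(dir: south) == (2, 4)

-- 67. sense(dir: east) == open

-- 68. push(x: east) == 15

-- 69. move(dir: east) == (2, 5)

-- 70. sense(dir: south) == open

-- 71. push(x: south) == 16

-- 72. move(dir: south) == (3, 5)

-- 73. sense(dir: south) == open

-- 74. push(x: south) == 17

-- 75. move(dir: south) == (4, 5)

-- 76. sense(dir: south) == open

-- 77. push(x: south) == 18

-- 78. move(dir: south) == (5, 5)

-- 79. sense(dir: south) == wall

-- 80. pop() == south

-- 81. move(dir: north) == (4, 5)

-- 82. pop() == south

-- 83. move(dir: north) == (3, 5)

-- 84. pop() == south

-- 85. move(dir: north) == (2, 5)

-- 86. pop() == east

-- 87. move(dir: west) == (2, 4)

-- 88. pop() == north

-- 89. move(dir: south) == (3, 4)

-- 90. pop() == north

-- 91. move(dir: south) == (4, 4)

-- 92. pop() == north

-- 93. move(dir: south) == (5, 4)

-- 94. pop() == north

-- 95. move(dir: south) == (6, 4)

-- 96. pop() == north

-- 97. move(dir: south) == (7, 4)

-- 98. sense(dir: east) == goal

-- 99. move(dir: east) == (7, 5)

Answer: (7, 5)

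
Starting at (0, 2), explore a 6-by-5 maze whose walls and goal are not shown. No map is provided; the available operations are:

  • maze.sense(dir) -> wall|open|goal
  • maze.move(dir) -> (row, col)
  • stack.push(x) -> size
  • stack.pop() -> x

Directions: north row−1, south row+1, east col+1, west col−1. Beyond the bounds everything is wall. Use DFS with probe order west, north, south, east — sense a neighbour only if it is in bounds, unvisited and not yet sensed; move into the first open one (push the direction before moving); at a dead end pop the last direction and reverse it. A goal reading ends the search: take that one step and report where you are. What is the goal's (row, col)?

;; 1. sense(dir→west) : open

;; 2. push(x→west) : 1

;; 3. move(dir→west) : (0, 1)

;; 4. sense(dir→west) : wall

;; 5. sense(dir→south) : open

;; 6. push(x→south) : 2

;; 7. move(dir→south) : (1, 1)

;; 8. sense(dir→west) : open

;; 9. push(x→west) : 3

;; 10. move(dir→west) : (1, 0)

;; 11. sense(dir→south) : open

;; 12. push(x→south) : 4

;; 13. move(dir→south) : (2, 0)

;; 14. sense(dir→south) : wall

;; 15. sense(dir→east) : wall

;; 16. pop() : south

;; 17. move(dir→north) : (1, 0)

;; 18. pop() : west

;; 19. move(dir→east) : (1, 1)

;; 20. sense(dir→east) : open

;; 21. push(x→east) : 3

;; 22. move(dir→east) : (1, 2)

;; 23. sense(dir→south) : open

;; 24. push(x→south) : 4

;; 25. move(dir→south) : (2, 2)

;; 26. sense(dir→south) : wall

;; 27. sense(dir→east) : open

;; 28. push(x→east) : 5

;; 29. move(dir→east) : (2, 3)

;; 30. sense(dir→north) : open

;; 31. push(x→north) : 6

;; 32. move(dir→north) : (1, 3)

;; 33. sense(dir→north) : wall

;; 34. sense(dir→east) : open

;; 35. push(x→east) : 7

;; 36. move(dir→east) : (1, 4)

;; 37. sense(dir→north) : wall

;; 38. sense(dir→south) : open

;; 39. push(x→south) : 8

;; 40. move(dir→south) : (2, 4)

;; 41. sense(dir→south) : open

;; 42. push(x→south) : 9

;; 43. move(dir→south) : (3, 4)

;; 44. sense(dir→west) : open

;; 45. push(x→west) : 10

;; 46. move(dir→west) : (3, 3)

;; 47. sense(dir→south) : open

;; 48. push(x→south) : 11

;; 49. move(dir→south) : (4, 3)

;; 50. sense(dir→west) : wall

;; 51. sense(dir→south) : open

;; 52. push(x→south) : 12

;; 53. move(dir→south) : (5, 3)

;; 54. sense(dir→west) : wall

;; 55. sense(dir→east) : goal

;; 56. move(dir→east) : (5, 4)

Answer: (5, 4)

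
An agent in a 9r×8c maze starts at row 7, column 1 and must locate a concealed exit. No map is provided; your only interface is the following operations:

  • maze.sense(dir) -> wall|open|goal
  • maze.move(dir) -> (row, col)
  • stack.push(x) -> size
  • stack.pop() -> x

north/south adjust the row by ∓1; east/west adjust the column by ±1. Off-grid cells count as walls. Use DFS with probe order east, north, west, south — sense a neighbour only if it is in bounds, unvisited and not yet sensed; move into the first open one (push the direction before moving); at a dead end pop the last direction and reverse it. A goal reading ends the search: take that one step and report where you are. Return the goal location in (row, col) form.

~$ sense dir=east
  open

~$ push x=east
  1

~$ move dir=east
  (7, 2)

~$ sense dir=east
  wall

~$ sense dir=north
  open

~$ push x=north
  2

~$ move dir=north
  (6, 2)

~$ sense dir=east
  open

~$ push x=east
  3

~$ move dir=east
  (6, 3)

~$ sense dir=east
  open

~$ push x=east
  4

~$ move dir=east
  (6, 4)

~$ sense dir=east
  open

~$ push x=east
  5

~$ move dir=east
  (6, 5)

~$ sense dir=east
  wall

~$ sense dir=north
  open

~$ push x=north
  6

~$ move dir=north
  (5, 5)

~$ sense dir=east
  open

~$ push x=east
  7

~$ move dir=east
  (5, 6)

~$ sense dir=east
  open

~$ push x=east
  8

~$ move dir=east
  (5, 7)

~$ sense dir=north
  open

~$ push x=north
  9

~$ move dir=north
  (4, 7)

~$ sense dir=north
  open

~$ push x=north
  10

~$ move dir=north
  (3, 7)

~$ sense dir=north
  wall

~$ sense dir=west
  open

~$ push x=west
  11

~$ move dir=west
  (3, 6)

~$ sense dir=north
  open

~$ push x=north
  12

~$ move dir=north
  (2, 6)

~$ sense dir=north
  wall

~$ sense dir=west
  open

~$ push x=west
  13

~$ move dir=west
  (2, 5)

~$ sense dir=north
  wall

~$ sense dir=west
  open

~$ push x=west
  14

~$ move dir=west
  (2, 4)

~$ sense dir=north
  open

~$ push x=north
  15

~$ move dir=north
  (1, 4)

~$ sense dir=north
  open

~$ push x=north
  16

~$ move dir=north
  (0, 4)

~$ sense dir=east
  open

~$ push x=east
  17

~$ move dir=east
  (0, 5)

~$ sense dir=east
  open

~$ push x=east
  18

~$ move dir=east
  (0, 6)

~$ sense dir=east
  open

~$ push x=east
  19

~$ move dir=east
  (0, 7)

~$ sense dir=south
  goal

~$ move dir=south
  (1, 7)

Answer: (1, 7)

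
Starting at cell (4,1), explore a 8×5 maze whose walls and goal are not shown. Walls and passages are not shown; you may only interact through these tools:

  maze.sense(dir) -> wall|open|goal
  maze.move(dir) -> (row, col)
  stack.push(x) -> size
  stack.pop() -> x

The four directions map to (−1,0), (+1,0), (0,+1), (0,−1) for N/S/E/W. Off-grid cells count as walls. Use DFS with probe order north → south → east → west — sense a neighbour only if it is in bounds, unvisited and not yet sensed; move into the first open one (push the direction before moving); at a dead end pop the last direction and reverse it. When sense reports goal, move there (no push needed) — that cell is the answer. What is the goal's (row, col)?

>> sense(dir→north)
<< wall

>> sense(dir→south)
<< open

>> push(x→south)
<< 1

>> move(dir→south)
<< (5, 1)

>> sense(dir→south)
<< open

>> push(x→south)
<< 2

>> move(dir→south)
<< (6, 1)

>> sense(dir→south)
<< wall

>> sense(dir→east)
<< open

>> push(x→east)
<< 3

>> move(dir→east)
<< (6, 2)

>> sense(dir→north)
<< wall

>> sense(dir→south)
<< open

>> push(x→south)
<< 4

>> move(dir→south)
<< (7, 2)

>> sense(dir→east)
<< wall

>> pop()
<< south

>> move(dir→north)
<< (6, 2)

>> sense(dir→east)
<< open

>> push(x→east)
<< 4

>> move(dir→east)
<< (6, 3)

>> sense(dir→north)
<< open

>> push(x→north)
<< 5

>> move(dir→north)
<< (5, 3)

>> sense(dir→north)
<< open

>> push(x→north)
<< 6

>> move(dir→north)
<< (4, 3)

>> sense(dir→north)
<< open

>> push(x→north)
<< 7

>> move(dir→north)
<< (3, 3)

>> sense(dir→north)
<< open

>> push(x→north)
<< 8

>> move(dir→north)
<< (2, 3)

>> sense(dir→north)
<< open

>> push(x→north)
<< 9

>> move(dir→north)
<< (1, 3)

>> sense(dir→north)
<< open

>> push(x→north)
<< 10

>> move(dir→north)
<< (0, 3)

>> sense(dir→east)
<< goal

>> move(dir→east)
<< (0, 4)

Answer: (0, 4)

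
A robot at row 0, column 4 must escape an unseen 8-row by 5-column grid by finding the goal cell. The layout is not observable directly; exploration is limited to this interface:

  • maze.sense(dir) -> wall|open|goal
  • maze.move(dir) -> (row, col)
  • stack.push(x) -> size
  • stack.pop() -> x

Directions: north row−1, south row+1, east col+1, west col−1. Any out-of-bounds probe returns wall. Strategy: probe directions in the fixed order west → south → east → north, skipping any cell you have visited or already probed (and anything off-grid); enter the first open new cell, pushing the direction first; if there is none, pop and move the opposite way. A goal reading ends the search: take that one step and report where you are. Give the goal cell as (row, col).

Action: sense[west]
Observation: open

Action: push[west]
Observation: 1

Action: move[west]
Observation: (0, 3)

Action: sense[west]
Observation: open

Action: push[west]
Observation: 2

Action: move[west]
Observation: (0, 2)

Action: sense[west]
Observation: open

Action: push[west]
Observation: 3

Action: move[west]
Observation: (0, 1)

Action: sense[west]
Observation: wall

Action: sense[south]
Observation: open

Action: push[south]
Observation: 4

Action: move[south]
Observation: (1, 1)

Action: sense[west]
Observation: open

Action: push[west]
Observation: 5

Action: move[west]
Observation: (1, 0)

Action: sense[south]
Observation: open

Action: push[south]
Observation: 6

Action: move[south]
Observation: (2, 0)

Action: sense[south]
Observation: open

Action: push[south]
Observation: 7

Action: move[south]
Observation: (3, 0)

Action: sense[south]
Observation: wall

Action: sense[east]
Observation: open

Action: push[east]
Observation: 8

Action: move[east]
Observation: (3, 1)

Action: sense[south]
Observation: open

Action: push[south]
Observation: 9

Action: move[south]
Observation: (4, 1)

Action: sense[south]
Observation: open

Action: push[south]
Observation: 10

Action: move[south]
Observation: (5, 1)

Action: sense[west]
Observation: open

Action: push[west]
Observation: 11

Action: move[west]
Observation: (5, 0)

Action: sense[south]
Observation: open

Action: push[south]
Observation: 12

Action: move[south]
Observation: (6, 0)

Action: sense[south]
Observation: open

Action: push[south]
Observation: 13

Action: move[south]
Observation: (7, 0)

Action: sense[east]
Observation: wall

Action: pop[]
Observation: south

Action: move[north]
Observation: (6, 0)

Action: sense[east]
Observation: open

Action: push[east]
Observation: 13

Action: move[east]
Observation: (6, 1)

Action: sense[east]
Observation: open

Action: push[east]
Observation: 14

Action: move[east]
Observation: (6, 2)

Action: sense[south]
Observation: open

Action: push[south]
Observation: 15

Action: move[south]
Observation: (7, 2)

Action: sense[east]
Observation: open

Action: push[east]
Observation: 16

Action: move[east]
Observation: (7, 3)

Action: sense[east]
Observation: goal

Action: move[east]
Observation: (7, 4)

Answer: (7, 4)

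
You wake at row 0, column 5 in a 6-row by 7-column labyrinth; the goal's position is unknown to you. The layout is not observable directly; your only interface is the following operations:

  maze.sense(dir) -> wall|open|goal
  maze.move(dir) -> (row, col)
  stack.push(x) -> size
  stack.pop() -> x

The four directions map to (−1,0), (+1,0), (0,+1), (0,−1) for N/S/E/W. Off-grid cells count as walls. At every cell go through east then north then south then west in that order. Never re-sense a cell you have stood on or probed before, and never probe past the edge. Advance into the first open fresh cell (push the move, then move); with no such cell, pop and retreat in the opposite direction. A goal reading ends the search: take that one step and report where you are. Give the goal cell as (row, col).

CALL maze.sense[dir='east']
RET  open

CALL stack.push[x='east']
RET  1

CALL maze.move[dir='east']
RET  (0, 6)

CALL maze.sense[dir='south']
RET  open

CALL stack.push[x='south']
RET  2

CALL maze.move[dir='south']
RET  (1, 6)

CALL maze.sense[dir='south']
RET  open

CALL stack.push[x='south']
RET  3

CALL maze.move[dir='south']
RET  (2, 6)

CALL maze.sense[dir='south']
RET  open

CALL stack.push[x='south']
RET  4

CALL maze.move[dir='south']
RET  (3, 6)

CALL maze.sense[dir='south']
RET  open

CALL stack.push[x='south']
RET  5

CALL maze.move[dir='south']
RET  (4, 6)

CALL maze.sense[dir='south']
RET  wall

CALL maze.sense[dir='west']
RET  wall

CALL stack.pop[]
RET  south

CALL maze.move[dir='north']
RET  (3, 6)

CALL maze.sense[dir='west']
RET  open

CALL stack.push[x='west']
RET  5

CALL maze.move[dir='west']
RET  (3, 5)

CALL maze.sense[dir='north']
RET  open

CALL stack.push[x='north']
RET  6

CALL maze.move[dir='north']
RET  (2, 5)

CALL maze.sense[dir='north']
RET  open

CALL stack.push[x='north']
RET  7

CALL maze.move[dir='north']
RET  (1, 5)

CALL maze.sense[dir='west']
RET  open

CALL stack.push[x='west']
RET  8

CALL maze.move[dir='west']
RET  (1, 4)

CALL maze.sense[dir='north']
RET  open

CALL stack.push[x='north']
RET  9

CALL maze.move[dir='north']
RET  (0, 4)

CALL maze.sense[dir='west']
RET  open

CALL stack.push[x='west']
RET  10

CALL maze.move[dir='west']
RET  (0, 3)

CALL maze.sense[dir='south']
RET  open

CALL stack.push[x='south']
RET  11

CALL maze.move[dir='south']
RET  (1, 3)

CALL maze.sense[dir='south']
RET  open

CALL stack.push[x='south']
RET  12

CALL maze.move[dir='south']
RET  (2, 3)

CALL maze.sense[dir='east']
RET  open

CALL stack.push[x='east']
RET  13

CALL maze.move[dir='east']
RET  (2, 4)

CALL maze.sense[dir='south']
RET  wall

CALL stack.pop[]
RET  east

CALL maze.move[dir='west']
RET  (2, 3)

CALL maze.sense[dir='south']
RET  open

CALL stack.push[x='south']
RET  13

CALL maze.move[dir='south']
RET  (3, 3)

CALL maze.sense[dir='south']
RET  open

CALL stack.push[x='south']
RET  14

CALL maze.move[dir='south']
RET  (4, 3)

CALL maze.sense[dir='east']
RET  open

CALL stack.push[x='east']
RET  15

CALL maze.move[dir='east']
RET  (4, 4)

CALL maze.sense[dir='south']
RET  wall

CALL stack.pop[]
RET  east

CALL maze.move[dir='west']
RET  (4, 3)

CALL maze.sense[dir='south']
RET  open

CALL stack.push[x='south']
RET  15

CALL maze.move[dir='south']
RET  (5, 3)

CALL maze.sense[dir='west']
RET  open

CALL stack.push[x='west']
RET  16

CALL maze.move[dir='west']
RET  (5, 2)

CALL maze.sense[dir='north']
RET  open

CALL stack.push[x='north']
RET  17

CALL maze.move[dir='north']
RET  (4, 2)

CALL maze.sense[dir='north']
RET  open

CALL stack.push[x='north']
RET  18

CALL maze.move[dir='north']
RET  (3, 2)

CALL maze.sense[dir='north']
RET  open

CALL stack.push[x='north']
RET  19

CALL maze.move[dir='north']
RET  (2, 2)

CALL maze.sense[dir='north']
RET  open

CALL stack.push[x='north']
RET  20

CALL maze.move[dir='north']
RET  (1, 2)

CALL maze.sense[dir='north']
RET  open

CALL stack.push[x='north']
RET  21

CALL maze.move[dir='north']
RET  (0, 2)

CALL maze.sense[dir='west']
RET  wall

CALL stack.pop[]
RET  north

CALL maze.move[dir='south']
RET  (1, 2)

CALL maze.sense[dir='west']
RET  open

CALL stack.push[x='west']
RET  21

CALL maze.move[dir='west']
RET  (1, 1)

CALL maze.sense[dir='south']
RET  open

CALL stack.push[x='south']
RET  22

CALL maze.move[dir='south']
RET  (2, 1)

CALL maze.sense[dir='south']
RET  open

CALL stack.push[x='south']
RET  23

CALL maze.move[dir='south']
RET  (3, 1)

CALL maze.sense[dir='south']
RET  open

CALL stack.push[x='south']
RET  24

CALL maze.move[dir='south']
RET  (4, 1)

CALL maze.sense[dir='south']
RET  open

CALL stack.push[x='south']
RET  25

CALL maze.move[dir='south']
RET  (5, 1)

CALL maze.sense[dir='west']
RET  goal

CALL maze.move[dir='west']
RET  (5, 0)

Answer: (5, 0)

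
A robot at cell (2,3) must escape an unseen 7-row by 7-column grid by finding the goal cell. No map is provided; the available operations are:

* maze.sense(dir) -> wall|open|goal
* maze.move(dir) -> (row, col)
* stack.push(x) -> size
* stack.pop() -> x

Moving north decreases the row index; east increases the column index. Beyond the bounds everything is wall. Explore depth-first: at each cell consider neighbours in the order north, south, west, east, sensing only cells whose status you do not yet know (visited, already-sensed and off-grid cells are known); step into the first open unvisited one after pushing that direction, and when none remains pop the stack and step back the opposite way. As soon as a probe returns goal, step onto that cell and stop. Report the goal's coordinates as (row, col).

-- maze.sense(dir='north') == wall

-- maze.sense(dir='south') == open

-- stack.push(x='south') == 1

-- maze.move(dir='south') == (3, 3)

-- maze.sense(dir='south') == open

-- stack.push(x='south') == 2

-- maze.move(dir='south') == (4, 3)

-- maze.sense(dir='south') == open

-- stack.push(x='south') == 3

-- maze.move(dir='south') == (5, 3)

-- maze.sense(dir='south') == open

-- stack.push(x='south') == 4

-- maze.move(dir='south') == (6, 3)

-- maze.sense(dir='west') == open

-- stack.push(x='west') == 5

-- maze.move(dir='west') == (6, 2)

-- maze.sense(dir='north') == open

-- stack.push(x='north') == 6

-- maze.move(dir='north') == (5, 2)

-- maze.sense(dir='north') == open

-- stack.push(x='north') == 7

-- maze.move(dir='north') == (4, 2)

-- maze.sense(dir='north') == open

-- stack.push(x='north') == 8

-- maze.move(dir='north') == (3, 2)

-- maze.sense(dir='north') == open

-- stack.push(x='north') == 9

-- maze.move(dir='north') == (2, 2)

-- maze.sense(dir='north') == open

-- stack.push(x='north') == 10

-- maze.move(dir='north') == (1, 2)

-- maze.sense(dir='north') == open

-- stack.push(x='north') == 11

-- maze.move(dir='north') == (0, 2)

-- maze.sense(dir='west') == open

-- stack.push(x='west') == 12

-- maze.move(dir='west') == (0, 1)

-- maze.sense(dir='south') == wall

-- maze.sense(dir='west') == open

-- stack.push(x='west') == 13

-- maze.move(dir='west') == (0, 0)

-- maze.sense(dir='south') == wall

-- stack.pop() == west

-- maze.move(dir='east') == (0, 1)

-- stack.pop() == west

-- maze.move(dir='east') == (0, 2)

-- maze.sense(dir='east') == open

-- stack.push(x='east') == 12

-- maze.move(dir='east') == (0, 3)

-- maze.sense(dir='east') == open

-- stack.push(x='east') == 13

-- maze.move(dir='east') == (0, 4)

-- maze.sense(dir='south') == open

-- stack.push(x='south') == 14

-- maze.move(dir='south') == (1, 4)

-- maze.sense(dir='south') == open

-- stack.push(x='south') == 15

-- maze.move(dir='south') == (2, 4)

-- maze.sense(dir='south') == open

-- stack.push(x='south') == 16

-- maze.move(dir='south') == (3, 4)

-- maze.sense(dir='south') == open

-- stack.push(x='south') == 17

-- maze.move(dir='south') == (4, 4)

-- maze.sense(dir='south') == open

-- stack.push(x='south') == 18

-- maze.move(dir='south') == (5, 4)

-- maze.sense(dir='south') == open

-- stack.push(x='south') == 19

-- maze.move(dir='south') == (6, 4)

-- maze.sense(dir='east') == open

-- stack.push(x='east') == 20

-- maze.move(dir='east') == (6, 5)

-- maze.sense(dir='north') == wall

-- maze.sense(dir='east') == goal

-- maze.move(dir='east') == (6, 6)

Answer: (6, 6)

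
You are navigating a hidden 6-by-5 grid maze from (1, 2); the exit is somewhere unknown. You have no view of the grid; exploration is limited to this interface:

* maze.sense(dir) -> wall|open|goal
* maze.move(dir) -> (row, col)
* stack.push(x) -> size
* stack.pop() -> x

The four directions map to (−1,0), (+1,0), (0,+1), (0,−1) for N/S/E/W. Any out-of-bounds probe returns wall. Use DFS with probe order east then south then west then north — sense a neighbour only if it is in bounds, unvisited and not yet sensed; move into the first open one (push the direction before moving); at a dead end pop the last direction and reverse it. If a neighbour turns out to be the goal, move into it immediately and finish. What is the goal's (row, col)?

% maze.sense east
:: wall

% maze.sense south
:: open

% stack.push south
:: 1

% maze.move south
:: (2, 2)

% maze.sense east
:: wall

% maze.sense south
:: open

% stack.push south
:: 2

% maze.move south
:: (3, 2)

% maze.sense east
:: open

% stack.push east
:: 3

% maze.move east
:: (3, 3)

% maze.sense east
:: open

% stack.push east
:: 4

% maze.move east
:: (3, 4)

% maze.sense south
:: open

% stack.push south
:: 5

% maze.move south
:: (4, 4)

% maze.sense south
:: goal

% maze.move south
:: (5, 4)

Answer: (5, 4)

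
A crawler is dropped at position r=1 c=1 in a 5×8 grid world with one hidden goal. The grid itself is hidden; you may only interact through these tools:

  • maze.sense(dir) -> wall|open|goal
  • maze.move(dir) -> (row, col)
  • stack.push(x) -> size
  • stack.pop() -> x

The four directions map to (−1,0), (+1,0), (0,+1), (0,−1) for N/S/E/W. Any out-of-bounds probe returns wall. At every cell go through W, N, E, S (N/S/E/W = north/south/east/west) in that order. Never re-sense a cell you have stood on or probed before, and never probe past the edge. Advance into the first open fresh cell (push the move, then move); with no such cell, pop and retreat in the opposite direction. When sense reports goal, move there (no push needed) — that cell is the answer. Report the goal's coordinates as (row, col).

Action: maze.sense[dir→west]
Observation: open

Action: stack.push[x→west]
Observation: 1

Action: maze.move[dir→west]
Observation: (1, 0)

Action: maze.sense[dir→north]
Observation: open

Action: stack.push[x→north]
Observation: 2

Action: maze.move[dir→north]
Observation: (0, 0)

Action: maze.sense[dir→east]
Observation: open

Action: stack.push[x→east]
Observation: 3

Action: maze.move[dir→east]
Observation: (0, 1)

Action: maze.sense[dir→east]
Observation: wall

Action: stack.pop[]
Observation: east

Action: maze.move[dir→west]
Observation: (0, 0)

Action: stack.pop[]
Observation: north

Action: maze.move[dir→south]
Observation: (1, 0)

Action: maze.sense[dir→south]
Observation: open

Action: stack.push[x→south]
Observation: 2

Action: maze.move[dir→south]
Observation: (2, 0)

Action: maze.sense[dir→east]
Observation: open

Action: stack.push[x→east]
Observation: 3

Action: maze.move[dir→east]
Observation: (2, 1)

Action: maze.sense[dir→east]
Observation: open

Action: stack.push[x→east]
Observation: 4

Action: maze.move[dir→east]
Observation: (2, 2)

Action: maze.sense[dir→north]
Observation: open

Action: stack.push[x→north]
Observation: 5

Action: maze.move[dir→north]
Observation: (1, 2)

Action: maze.sense[dir→east]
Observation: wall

Action: stack.pop[]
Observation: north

Action: maze.move[dir→south]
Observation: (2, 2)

Action: maze.sense[dir→east]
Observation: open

Action: stack.push[x→east]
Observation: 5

Action: maze.move[dir→east]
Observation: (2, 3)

Action: maze.sense[dir→east]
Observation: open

Action: stack.push[x→east]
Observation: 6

Action: maze.move[dir→east]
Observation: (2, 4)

Action: maze.sense[dir→north]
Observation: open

Action: stack.push[x→north]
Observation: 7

Action: maze.move[dir→north]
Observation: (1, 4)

Action: maze.sense[dir→north]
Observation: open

Action: stack.push[x→north]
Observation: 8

Action: maze.move[dir→north]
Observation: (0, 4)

Action: maze.sense[dir→west]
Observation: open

Action: stack.push[x→west]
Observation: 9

Action: maze.move[dir→west]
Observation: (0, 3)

Action: stack.pop[]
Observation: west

Action: maze.move[dir→east]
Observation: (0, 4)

Action: maze.sense[dir→east]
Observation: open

Action: stack.push[x→east]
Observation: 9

Action: maze.move[dir→east]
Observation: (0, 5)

Action: maze.sense[dir→east]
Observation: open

Action: stack.push[x→east]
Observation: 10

Action: maze.move[dir→east]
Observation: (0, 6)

Action: maze.sense[dir→east]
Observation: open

Action: stack.push[x→east]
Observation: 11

Action: maze.move[dir→east]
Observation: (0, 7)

Action: maze.sense[dir→south]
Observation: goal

Action: maze.move[dir→south]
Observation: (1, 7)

Answer: (1, 7)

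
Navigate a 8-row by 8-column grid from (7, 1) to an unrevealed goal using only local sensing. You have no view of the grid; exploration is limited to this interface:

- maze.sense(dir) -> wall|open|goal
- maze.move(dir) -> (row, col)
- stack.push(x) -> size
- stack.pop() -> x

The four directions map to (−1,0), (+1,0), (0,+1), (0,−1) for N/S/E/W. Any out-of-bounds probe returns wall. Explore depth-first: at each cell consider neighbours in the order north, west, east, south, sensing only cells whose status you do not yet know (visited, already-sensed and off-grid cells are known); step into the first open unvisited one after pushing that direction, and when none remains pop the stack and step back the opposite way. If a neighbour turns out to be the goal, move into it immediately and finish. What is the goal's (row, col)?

I try sense passing dir→north, — result: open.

Invoking push passing x→north, yielding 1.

Using move passing dir→north, : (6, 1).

I run sense passing dir→north, : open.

Using push passing x→north, giving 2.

Next I call move passing dir→north, yielding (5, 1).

Calling sense passing dir→north, → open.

I try push passing x→north, which returns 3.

Invoking move passing dir→north, : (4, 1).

Invoking sense passing dir→north, → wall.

I try sense passing dir→west, giving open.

Using push passing x→west, yielding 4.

I run move passing dir→west, yielding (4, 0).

I invoke sense passing dir→north, → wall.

Using sense passing dir→south, and observe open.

I use push passing x→south, and get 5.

Then move passing dir→south, and observe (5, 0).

Then sense passing dir→south, and see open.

I try push passing x→south, yielding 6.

Using move passing dir→south, giving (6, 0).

I invoke sense passing dir→south, and observe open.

Calling push passing x→south, which returns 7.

Calling move passing dir→south, → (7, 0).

Invoking pop(), giving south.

Now I run move passing dir→north, → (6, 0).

I invoke pop, and get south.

I use move passing dir→north, and see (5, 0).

I call pop, giving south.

Next I call move passing dir→north, : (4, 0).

I use pop(), and get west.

Next I call move passing dir→east, → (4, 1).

Using sense passing dir→east, yielding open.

I invoke push passing x→east, → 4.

Invoking move passing dir→east, → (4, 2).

I run sense passing dir→north, giving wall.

I try sense passing dir→east, which returns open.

Using push passing x→east, yielding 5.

Now I run move passing dir→east, and observe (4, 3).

Next I call sense passing dir→north, — result: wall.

Invoking sense passing dir→east, → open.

I call push passing x→east, and get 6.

Invoking move passing dir→east, and observe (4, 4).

Now I run sense passing dir→north, yielding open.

Using push passing x→north, — result: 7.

I call move passing dir→north, and see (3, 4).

Using sense passing dir→north, and observe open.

Next I call push passing x→north, — result: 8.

Using move passing dir→north, and see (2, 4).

Calling sense passing dir→north, which returns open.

I run push passing x→north, yielding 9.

Next I call move passing dir→north, — result: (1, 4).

Next I call sense passing dir→north, and observe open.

I run push passing x→north, : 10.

Then move passing dir→north, giving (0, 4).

Invoking sense passing dir→west, which returns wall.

I try sense passing dir→east, and get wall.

Next I call pop, → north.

Then move passing dir→south, giving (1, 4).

I run sense passing dir→west, and get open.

I call push passing x→west, : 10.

Calling move passing dir→west, — result: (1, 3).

I try sense passing dir→west, → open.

I invoke push passing x→west, → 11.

I run move passing dir→west, yielding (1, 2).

I invoke sense passing dir→north, yielding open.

I call push passing x→north, — result: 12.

Now I run move passing dir→north, giving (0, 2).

Calling sense passing dir→west, giving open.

I use push passing x→west, giving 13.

Calling move passing dir→west, → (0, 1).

I invoke sense passing dir→west, — result: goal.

Then move passing dir→west, yielding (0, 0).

Answer: (0, 0)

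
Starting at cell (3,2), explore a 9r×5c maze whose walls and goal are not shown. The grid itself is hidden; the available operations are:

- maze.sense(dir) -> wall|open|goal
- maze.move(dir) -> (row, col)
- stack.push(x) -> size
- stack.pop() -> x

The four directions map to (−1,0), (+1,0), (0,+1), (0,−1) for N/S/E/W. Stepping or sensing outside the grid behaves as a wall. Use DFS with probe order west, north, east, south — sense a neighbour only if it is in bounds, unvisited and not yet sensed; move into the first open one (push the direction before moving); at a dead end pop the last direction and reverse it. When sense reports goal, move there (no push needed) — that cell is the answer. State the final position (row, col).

·→ sense(west)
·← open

·→ push(west)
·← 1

·→ move(west)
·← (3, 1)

·→ sense(west)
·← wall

·→ sense(north)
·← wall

·→ sense(south)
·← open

·→ push(south)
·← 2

·→ move(south)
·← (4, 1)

·→ sense(west)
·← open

·→ push(west)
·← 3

·→ move(west)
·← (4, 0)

·→ sense(south)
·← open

·→ push(south)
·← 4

·→ move(south)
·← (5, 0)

·→ sense(east)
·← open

·→ push(east)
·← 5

·→ move(east)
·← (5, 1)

·→ sense(east)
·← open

·→ push(east)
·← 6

·→ move(east)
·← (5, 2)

·→ sense(north)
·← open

·→ push(north)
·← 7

·→ move(north)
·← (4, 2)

·→ sense(east)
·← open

·→ push(east)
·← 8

·→ move(east)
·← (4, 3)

·→ sense(north)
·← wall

·→ sense(east)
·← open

·→ push(east)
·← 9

·→ move(east)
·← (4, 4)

·→ sense(north)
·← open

·→ push(north)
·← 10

·→ move(north)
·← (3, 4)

·→ sense(north)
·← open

·→ push(north)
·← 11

·→ move(north)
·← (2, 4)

·→ sense(west)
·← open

·→ push(west)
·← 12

·→ move(west)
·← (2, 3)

·→ sense(west)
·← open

·→ push(west)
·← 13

·→ move(west)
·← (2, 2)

·→ sense(north)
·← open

·→ push(north)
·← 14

·→ move(north)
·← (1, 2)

·→ sense(west)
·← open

·→ push(west)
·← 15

·→ move(west)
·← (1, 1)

·→ sense(west)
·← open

·→ push(west)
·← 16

·→ move(west)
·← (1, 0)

·→ sense(north)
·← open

·→ push(north)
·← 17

·→ move(north)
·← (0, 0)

·→ sense(east)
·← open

·→ push(east)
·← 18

·→ move(east)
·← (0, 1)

·→ sense(east)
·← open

·→ push(east)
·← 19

·→ move(east)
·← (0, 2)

·→ sense(east)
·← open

·→ push(east)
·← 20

·→ move(east)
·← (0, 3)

·→ sense(east)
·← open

·→ push(east)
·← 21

·→ move(east)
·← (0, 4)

·→ sense(south)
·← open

·→ push(south)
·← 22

·→ move(south)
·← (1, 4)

·→ sense(west)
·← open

·→ push(west)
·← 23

·→ move(west)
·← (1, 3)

·→ pop()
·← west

·→ move(east)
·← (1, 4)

·→ pop()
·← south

·→ move(north)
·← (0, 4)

·→ pop()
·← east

·→ move(west)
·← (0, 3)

·→ pop()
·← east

·→ move(west)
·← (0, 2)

·→ pop()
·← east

·→ move(west)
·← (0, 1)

·→ pop()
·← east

·→ move(west)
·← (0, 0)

·→ pop()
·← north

·→ move(south)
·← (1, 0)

·→ sense(south)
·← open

·→ push(south)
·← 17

·→ move(south)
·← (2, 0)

·→ pop()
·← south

·→ move(north)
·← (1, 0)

·→ pop()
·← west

·→ move(east)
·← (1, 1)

·→ pop()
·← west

·→ move(east)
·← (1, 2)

·→ pop()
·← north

·→ move(south)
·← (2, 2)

·→ pop()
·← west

·→ move(east)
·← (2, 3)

·→ pop()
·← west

·→ move(east)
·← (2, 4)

·→ pop()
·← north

·→ move(south)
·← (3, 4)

·→ pop()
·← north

·→ move(south)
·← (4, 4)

·→ sense(south)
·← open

·→ push(south)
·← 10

·→ move(south)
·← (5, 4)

·→ sense(west)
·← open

·→ push(west)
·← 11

·→ move(west)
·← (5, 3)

·→ sense(south)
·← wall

·→ pop()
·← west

·→ move(east)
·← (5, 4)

·→ sense(south)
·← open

·→ push(south)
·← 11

·→ move(south)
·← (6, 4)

·→ sense(south)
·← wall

·→ pop()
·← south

·→ move(north)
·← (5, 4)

·→ pop()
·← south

·→ move(north)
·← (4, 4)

·→ pop()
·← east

·→ move(west)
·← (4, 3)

·→ pop()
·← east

·→ move(west)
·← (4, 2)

·→ pop()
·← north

·→ move(south)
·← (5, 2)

·→ sense(south)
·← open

·→ push(south)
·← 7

·→ move(south)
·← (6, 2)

·→ sense(west)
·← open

·→ push(west)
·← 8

·→ move(west)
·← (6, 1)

·→ sense(west)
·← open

·→ push(west)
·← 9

·→ move(west)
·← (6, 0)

·→ sense(south)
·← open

·→ push(south)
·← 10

·→ move(south)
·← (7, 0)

·→ sense(east)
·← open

·→ push(east)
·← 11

·→ move(east)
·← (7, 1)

·→ sense(east)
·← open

·→ push(east)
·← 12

·→ move(east)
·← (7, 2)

·→ sense(east)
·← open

·→ push(east)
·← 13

·→ move(east)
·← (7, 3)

·→ sense(south)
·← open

·→ push(south)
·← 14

·→ move(south)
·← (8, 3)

·→ sense(west)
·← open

·→ push(west)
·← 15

·→ move(west)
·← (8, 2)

·→ sense(west)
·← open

·→ push(west)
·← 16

·→ move(west)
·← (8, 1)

·→ sense(west)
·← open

·→ push(west)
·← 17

·→ move(west)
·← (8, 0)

·→ pop()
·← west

·→ move(east)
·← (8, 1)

·→ pop()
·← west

·→ move(east)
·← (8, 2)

·→ pop()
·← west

·→ move(east)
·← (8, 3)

·→ sense(east)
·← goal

·→ move(east)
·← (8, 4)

Answer: (8, 4)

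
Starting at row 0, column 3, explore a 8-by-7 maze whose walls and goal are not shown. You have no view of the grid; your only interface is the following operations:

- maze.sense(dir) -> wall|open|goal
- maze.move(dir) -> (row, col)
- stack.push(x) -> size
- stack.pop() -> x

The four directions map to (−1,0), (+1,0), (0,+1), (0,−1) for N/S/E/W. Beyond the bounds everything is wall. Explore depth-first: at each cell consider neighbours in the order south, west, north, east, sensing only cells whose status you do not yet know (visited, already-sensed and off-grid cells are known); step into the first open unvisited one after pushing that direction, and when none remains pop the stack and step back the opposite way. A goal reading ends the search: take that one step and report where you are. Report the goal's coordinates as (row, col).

I call maze.sense(south), yielding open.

I run stack.push(south), → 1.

Now I run maze.move(south), → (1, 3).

Invoking maze.sense(south), and get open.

Invoking stack.push(south), yielding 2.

Now I run maze.move(south), → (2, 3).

I try maze.sense(south), yielding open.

Invoking stack.push(south), which returns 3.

I invoke maze.move(south), and get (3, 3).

Now I run maze.sense(south), — result: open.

Then stack.push(south), giving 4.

Next I call maze.move(south), and observe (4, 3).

Next I call maze.sense(south), which returns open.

I use stack.push(south), yielding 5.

I run maze.move(south), → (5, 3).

I invoke maze.sense(south), and observe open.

Invoking stack.push(south), which returns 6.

I call maze.move(south), and see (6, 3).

I run maze.sense(south), — result: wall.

I call maze.sense(west), → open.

I invoke stack.push(west), : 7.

Calling maze.move(west), : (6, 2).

I run maze.sense(south), — result: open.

Next I call stack.push(south), yielding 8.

I use maze.move(south), and observe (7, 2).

Now I run maze.sense(west), and get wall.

Invoking stack.pop, and observe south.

Then maze.move(north), — result: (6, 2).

I try maze.sense(west), → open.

Next I call stack.push(west), and see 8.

Next I call maze.move(west), → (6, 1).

Next I call maze.sense(west), yielding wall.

Using maze.sense(north), — result: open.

Invoking stack.push(north), giving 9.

Now I run maze.move(north), which returns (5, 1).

Next I call maze.sense(west), — result: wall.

I use maze.sense(north), which returns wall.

I invoke maze.sense(east), yielding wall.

I invoke stack.pop(), : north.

Next I call maze.move(south), and get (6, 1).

Then stack.pop, which returns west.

I try maze.move(east), — result: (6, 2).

Invoking stack.pop, which returns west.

Calling maze.move(east), giving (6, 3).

Invoking maze.sense(east), giving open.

I try stack.push(east), giving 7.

Now I run maze.move(east), which returns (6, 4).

Next I call maze.sense(south), : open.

Calling stack.push(south), : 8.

I run maze.move(south), and get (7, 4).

Then maze.sense(east), — result: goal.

I use maze.move(east), and see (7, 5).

Answer: (7, 5)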